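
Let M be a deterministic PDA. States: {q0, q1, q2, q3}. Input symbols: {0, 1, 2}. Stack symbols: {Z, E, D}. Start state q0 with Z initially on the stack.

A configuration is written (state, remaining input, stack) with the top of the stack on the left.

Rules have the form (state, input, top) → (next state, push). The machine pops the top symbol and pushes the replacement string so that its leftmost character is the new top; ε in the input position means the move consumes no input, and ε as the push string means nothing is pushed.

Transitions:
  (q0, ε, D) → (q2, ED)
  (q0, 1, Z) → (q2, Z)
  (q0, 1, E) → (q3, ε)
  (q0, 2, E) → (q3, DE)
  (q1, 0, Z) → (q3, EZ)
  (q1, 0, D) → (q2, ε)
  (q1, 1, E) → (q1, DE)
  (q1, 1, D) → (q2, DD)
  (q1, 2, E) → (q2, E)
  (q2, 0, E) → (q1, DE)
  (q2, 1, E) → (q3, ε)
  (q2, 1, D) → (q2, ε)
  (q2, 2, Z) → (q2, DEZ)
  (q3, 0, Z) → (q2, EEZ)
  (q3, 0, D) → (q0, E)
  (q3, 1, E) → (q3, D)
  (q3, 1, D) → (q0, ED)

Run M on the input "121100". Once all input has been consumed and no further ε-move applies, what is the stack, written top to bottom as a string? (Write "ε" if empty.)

(q0, 121100, Z)
  read 1, top Z: go to q2, push Z → (q2, 21100, Z)
  read 2, top Z: go to q2, push DEZ → (q2, 1100, DEZ)
  read 1, top D: go to q2, push ε → (q2, 100, EZ)
  read 1, top E: go to q3, push ε → (q3, 00, Z)
  read 0, top Z: go to q2, push EEZ → (q2, 0, EEZ)
  read 0, top E: go to q1, push DE → (q1, ε, DEEZ)
All input consumed in state q1 with stack DEEZ.

DEEZ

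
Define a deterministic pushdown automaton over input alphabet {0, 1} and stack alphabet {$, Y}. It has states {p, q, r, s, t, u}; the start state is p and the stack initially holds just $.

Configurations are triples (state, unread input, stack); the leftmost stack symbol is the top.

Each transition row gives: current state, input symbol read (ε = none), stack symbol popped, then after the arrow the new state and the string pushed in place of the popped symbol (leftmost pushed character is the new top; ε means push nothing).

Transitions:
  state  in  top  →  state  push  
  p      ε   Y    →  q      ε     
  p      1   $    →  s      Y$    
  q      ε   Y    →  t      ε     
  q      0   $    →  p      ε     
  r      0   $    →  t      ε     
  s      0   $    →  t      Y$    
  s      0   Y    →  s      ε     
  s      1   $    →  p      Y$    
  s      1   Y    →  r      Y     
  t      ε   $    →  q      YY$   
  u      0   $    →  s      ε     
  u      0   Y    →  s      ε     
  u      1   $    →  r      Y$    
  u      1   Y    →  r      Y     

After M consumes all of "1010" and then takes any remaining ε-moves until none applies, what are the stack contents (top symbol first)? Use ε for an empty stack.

(p, 1010, $)
  read 1, top $: go to s, push Y$ → (s, 010, Y$)
  read 0, top Y: go to s, push ε → (s, 10, $)
  read 1, top $: go to p, push Y$ → (p, 0, Y$)
  ε-move, top Y: go to q, push ε → (q, 0, $)
  read 0, top $: go to p, push ε → (p, ε, ε)
All input consumed in state p with stack ε.

ε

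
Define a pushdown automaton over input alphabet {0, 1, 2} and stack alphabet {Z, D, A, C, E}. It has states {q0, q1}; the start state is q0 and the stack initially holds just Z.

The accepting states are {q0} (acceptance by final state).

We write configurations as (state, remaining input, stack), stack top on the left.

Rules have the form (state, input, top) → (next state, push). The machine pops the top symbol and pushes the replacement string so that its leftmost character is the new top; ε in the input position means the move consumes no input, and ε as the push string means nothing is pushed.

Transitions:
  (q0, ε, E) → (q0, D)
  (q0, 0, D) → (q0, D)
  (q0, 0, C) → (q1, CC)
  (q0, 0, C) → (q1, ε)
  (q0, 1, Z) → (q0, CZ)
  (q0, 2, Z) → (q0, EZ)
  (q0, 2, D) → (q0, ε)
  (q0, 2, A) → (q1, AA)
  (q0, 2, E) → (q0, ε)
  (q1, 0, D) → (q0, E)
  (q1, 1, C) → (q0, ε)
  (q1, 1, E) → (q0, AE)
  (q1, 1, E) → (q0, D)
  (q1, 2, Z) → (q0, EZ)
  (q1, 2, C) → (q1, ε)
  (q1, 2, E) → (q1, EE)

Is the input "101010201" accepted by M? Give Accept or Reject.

Reject

No computation consumes all input and reaches a final state.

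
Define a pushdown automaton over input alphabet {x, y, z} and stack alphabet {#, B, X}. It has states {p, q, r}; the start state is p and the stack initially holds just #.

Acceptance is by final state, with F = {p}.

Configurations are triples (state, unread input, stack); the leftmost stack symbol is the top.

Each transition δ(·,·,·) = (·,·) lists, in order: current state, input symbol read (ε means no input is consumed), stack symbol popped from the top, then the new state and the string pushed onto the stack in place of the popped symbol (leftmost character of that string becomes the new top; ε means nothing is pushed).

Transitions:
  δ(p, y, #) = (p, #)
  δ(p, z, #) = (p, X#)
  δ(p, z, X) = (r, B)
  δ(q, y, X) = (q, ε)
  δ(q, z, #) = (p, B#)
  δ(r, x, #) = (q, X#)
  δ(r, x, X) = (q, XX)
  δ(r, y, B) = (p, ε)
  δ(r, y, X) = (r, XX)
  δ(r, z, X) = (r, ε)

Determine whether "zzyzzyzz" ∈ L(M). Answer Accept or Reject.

Reject

No computation consumes all input and reaches a final state.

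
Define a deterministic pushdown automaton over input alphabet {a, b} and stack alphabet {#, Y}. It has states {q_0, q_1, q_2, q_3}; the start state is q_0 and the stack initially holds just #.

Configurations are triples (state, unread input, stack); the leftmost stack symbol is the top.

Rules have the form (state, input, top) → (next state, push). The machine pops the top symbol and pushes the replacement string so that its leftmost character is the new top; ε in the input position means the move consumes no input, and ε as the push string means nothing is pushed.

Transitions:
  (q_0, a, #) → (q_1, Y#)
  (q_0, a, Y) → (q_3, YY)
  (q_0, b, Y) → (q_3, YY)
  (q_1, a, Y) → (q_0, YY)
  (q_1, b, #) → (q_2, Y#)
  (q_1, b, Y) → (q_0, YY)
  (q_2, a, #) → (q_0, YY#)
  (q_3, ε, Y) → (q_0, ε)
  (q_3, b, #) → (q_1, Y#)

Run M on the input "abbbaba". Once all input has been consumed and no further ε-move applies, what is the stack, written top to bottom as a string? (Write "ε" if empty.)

YY#

(q_0, abbbaba, #) ⊢ (q_1, bbbaba, Y#) ⊢ (q_0, bbaba, YY#) ⊢ (q_3, baba, YYY#) ⊢ (q_0, baba, YY#) ⊢ (q_3, aba, YYY#) ⊢ (q_0, aba, YY#) ⊢ (q_3, ba, YYY#) ⊢ (q_0, ba, YY#) ⊢ (q_3, a, YYY#) ⊢ (q_0, a, YY#) ⊢ (q_3, ε, YYY#) ⊢ (q_0, ε, YY#)
All input consumed in state q_0 with stack YY#.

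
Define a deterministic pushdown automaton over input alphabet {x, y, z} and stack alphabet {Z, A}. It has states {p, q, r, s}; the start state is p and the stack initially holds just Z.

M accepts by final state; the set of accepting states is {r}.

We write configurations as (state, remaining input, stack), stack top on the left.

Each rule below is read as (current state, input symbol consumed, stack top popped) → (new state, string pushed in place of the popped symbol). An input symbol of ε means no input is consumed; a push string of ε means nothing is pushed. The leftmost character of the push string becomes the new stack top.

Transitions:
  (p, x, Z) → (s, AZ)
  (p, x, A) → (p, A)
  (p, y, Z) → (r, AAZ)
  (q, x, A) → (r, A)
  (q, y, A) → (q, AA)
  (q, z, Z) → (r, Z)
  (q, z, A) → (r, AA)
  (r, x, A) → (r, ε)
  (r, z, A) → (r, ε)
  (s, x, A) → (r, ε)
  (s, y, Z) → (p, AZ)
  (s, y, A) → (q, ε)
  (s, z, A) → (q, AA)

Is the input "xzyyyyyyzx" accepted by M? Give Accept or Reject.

Accept

(p, xzyyyyyyzx, Z)
  read x, top Z: go to s, push AZ → (s, zyyyyyyzx, AZ)
  read z, top A: go to q, push AA → (q, yyyyyyzx, AAZ)
  read y, top A: go to q, push AA → (q, yyyyyzx, AAAZ)
  read y, top A: go to q, push AA → (q, yyyyzx, AAAAZ)
  read y, top A: go to q, push AA → (q, yyyzx, AAAAAZ)
  read y, top A: go to q, push AA → (q, yyzx, AAAAAAZ)
  read y, top A: go to q, push AA → (q, yzx, AAAAAAAZ)
  read y, top A: go to q, push AA → (q, zx, AAAAAAAAZ)
  read z, top A: go to r, push AA → (r, x, AAAAAAAAAZ)
  read x, top A: go to r, push ε → (r, ε, AAAAAAAAZ)
All input consumed; state r ∈ F.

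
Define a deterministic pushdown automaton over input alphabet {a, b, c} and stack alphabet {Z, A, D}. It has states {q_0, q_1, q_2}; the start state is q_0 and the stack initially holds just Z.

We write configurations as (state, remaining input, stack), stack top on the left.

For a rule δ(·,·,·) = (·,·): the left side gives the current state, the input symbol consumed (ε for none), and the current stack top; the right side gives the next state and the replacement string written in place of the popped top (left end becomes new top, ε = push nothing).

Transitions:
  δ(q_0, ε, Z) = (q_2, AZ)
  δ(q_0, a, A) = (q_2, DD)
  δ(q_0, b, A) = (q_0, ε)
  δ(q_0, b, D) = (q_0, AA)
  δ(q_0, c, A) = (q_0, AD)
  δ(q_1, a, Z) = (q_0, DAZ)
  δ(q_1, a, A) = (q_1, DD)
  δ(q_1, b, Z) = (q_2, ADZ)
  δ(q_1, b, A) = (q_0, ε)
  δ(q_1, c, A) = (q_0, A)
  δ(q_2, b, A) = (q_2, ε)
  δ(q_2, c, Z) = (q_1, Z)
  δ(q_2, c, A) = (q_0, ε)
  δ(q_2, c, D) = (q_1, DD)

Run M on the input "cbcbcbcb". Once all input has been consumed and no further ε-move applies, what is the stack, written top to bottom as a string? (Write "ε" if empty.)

(q_0, cbcbcbcb, Z) ⊢ (q_2, cbcbcbcb, AZ) ⊢ (q_0, bcbcbcb, Z) ⊢ (q_2, bcbcbcb, AZ) ⊢ (q_2, cbcbcb, Z) ⊢ (q_1, bcbcb, Z) ⊢ (q_2, cbcb, ADZ) ⊢ (q_0, bcb, DZ) ⊢ (q_0, cb, AAZ) ⊢ (q_0, b, ADAZ) ⊢ (q_0, ε, DAZ)
All input consumed in state q_0 with stack DAZ.

DAZ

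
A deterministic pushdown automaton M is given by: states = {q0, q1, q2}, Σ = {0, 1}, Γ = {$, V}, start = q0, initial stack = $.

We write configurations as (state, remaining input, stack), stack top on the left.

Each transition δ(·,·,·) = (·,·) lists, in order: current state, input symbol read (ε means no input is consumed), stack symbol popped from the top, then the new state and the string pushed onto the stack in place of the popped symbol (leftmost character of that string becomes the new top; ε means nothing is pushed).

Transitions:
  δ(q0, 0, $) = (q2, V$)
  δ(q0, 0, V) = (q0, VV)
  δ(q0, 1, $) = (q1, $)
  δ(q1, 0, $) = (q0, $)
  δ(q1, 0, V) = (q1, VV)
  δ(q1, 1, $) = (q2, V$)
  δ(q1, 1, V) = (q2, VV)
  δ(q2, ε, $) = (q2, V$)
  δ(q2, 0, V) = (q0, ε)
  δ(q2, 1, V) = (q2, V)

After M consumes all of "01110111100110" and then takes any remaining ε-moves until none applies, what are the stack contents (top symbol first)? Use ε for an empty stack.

$

(q0, 01110111100110, $)
  read 0, top $: go to q2, push V$ → (q2, 1110111100110, V$)
  read 1, top V: go to q2, push V → (q2, 110111100110, V$)
  read 1, top V: go to q2, push V → (q2, 10111100110, V$)
  read 1, top V: go to q2, push V → (q2, 0111100110, V$)
  read 0, top V: go to q0, push ε → (q0, 111100110, $)
  read 1, top $: go to q1, push $ → (q1, 11100110, $)
  read 1, top $: go to q2, push V$ → (q2, 1100110, V$)
  read 1, top V: go to q2, push V → (q2, 100110, V$)
  read 1, top V: go to q2, push V → (q2, 00110, V$)
  read 0, top V: go to q0, push ε → (q0, 0110, $)
  read 0, top $: go to q2, push V$ → (q2, 110, V$)
  read 1, top V: go to q2, push V → (q2, 10, V$)
  read 1, top V: go to q2, push V → (q2, 0, V$)
  read 0, top V: go to q0, push ε → (q0, ε, $)
All input consumed in state q0 with stack $.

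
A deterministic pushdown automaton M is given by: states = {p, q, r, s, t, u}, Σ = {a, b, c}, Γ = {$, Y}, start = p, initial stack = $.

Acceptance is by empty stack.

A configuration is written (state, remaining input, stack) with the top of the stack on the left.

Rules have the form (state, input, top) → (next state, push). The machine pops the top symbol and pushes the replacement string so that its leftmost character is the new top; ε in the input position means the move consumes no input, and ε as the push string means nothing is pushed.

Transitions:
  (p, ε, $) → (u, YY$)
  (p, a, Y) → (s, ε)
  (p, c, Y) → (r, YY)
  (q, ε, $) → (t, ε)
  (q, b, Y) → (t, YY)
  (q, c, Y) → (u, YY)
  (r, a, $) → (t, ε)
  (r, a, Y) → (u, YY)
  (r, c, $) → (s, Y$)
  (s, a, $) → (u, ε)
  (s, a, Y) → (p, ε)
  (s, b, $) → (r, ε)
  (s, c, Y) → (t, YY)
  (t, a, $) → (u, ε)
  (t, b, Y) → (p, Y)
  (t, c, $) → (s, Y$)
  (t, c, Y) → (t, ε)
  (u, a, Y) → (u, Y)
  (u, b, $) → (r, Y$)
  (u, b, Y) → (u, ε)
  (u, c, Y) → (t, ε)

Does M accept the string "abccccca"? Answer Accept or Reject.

(p, abccccca, $)
  ε-move, top $: go to u, push YY$ → (u, abccccca, YY$)
  read a, top Y: go to u, push Y → (u, bccccca, YY$)
  read b, top Y: go to u, push ε → (u, ccccca, Y$)
  read c, top Y: go to t, push ε → (t, cccca, $)
  read c, top $: go to s, push Y$ → (s, ccca, Y$)
  read c, top Y: go to t, push YY → (t, cca, YY$)
  read c, top Y: go to t, push ε → (t, ca, Y$)
  read c, top Y: go to t, push ε → (t, a, $)
  read a, top $: go to u, push ε → (u, ε, ε)
All input consumed and the stack is empty.

Accept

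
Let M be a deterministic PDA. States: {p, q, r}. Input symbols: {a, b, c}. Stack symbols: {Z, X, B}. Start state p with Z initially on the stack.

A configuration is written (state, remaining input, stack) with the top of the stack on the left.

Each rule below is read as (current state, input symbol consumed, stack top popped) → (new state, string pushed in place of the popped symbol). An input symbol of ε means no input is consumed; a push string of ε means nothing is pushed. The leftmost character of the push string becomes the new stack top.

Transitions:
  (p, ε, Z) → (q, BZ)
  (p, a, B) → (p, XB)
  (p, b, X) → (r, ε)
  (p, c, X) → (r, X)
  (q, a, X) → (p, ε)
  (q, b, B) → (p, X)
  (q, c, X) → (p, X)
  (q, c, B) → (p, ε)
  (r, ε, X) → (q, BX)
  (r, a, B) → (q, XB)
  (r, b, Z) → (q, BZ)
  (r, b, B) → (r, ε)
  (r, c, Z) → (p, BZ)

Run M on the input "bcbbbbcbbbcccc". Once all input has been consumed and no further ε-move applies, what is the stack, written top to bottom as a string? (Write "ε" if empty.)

XZ

(p, bcbbbbcbbbcccc, Z)
  ε-move, top Z: go to q, push BZ → (q, bcbbbbcbbbcccc, BZ)
  read b, top B: go to p, push X → (p, cbbbbcbbbcccc, XZ)
  read c, top X: go to r, push X → (r, bbbbcbbbcccc, XZ)
  ε-move, top X: go to q, push BX → (q, bbbbcbbbcccc, BXZ)
  read b, top B: go to p, push X → (p, bbbcbbbcccc, XXZ)
  read b, top X: go to r, push ε → (r, bbcbbbcccc, XZ)
  ε-move, top X: go to q, push BX → (q, bbcbbbcccc, BXZ)
  read b, top B: go to p, push X → (p, bcbbbcccc, XXZ)
  read b, top X: go to r, push ε → (r, cbbbcccc, XZ)
  ε-move, top X: go to q, push BX → (q, cbbbcccc, BXZ)
  read c, top B: go to p, push ε → (p, bbbcccc, XZ)
  read b, top X: go to r, push ε → (r, bbcccc, Z)
  read b, top Z: go to q, push BZ → (q, bcccc, BZ)
  read b, top B: go to p, push X → (p, cccc, XZ)
  read c, top X: go to r, push X → (r, ccc, XZ)
  ε-move, top X: go to q, push BX → (q, ccc, BXZ)
  read c, top B: go to p, push ε → (p, cc, XZ)
  read c, top X: go to r, push X → (r, c, XZ)
  ε-move, top X: go to q, push BX → (q, c, BXZ)
  read c, top B: go to p, push ε → (p, ε, XZ)
All input consumed in state p with stack XZ.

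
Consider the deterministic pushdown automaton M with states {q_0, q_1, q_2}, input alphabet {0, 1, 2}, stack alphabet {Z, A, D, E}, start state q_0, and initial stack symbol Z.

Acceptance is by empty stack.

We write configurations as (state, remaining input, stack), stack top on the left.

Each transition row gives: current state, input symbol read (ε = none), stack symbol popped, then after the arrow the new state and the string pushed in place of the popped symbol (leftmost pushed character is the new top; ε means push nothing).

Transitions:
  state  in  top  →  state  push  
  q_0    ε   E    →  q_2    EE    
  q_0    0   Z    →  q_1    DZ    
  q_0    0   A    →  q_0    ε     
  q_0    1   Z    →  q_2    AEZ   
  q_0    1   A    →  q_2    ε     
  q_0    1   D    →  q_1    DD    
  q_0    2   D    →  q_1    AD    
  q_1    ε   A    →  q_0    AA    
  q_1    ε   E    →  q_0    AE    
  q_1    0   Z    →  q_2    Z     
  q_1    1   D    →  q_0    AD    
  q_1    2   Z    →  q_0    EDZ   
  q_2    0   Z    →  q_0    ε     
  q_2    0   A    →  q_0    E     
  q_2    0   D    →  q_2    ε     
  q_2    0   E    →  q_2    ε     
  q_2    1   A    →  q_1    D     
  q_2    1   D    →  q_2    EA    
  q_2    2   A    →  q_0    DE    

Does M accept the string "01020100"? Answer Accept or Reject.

Accept

(q_0, 01020100, Z)
  read 0, top Z: go to q_1, push DZ → (q_1, 1020100, DZ)
  read 1, top D: go to q_0, push AD → (q_0, 020100, ADZ)
  read 0, top A: go to q_0, push ε → (q_0, 20100, DZ)
  read 2, top D: go to q_1, push AD → (q_1, 0100, ADZ)
  ε-move, top A: go to q_0, push AA → (q_0, 0100, AADZ)
  read 0, top A: go to q_0, push ε → (q_0, 100, ADZ)
  read 1, top A: go to q_2, push ε → (q_2, 00, DZ)
  read 0, top D: go to q_2, push ε → (q_2, 0, Z)
  read 0, top Z: go to q_0, push ε → (q_0, ε, ε)
All input consumed and the stack is empty.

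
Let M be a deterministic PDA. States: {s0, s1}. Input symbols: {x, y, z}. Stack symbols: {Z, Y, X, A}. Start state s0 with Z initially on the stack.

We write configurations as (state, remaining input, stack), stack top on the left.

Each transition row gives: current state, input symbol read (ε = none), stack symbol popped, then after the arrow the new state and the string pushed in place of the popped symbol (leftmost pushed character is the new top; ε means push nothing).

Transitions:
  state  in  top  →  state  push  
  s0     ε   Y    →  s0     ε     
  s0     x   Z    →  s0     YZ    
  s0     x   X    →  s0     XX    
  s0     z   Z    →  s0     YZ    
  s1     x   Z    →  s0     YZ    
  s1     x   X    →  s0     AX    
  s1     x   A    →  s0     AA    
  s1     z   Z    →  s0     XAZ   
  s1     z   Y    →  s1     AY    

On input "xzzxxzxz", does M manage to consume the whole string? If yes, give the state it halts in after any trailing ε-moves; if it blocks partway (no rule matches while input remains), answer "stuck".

(s0, xzzxxzxz, Z) ⊢ (s0, zzxxzxz, YZ) ⊢ (s0, zzxxzxz, Z) ⊢ (s0, zxxzxz, YZ) ⊢ (s0, zxxzxz, Z) ⊢ (s0, xxzxz, YZ) ⊢ (s0, xxzxz, Z) ⊢ (s0, xzxz, YZ) ⊢ (s0, xzxz, Z) ⊢ (s0, zxz, YZ) ⊢ (s0, zxz, Z) ⊢ (s0, xz, YZ) ⊢ (s0, xz, Z) ⊢ (s0, z, YZ) ⊢ (s0, z, Z) ⊢ (s0, ε, YZ) ⊢ (s0, ε, Z)
All input consumed; M is in state s0.

s0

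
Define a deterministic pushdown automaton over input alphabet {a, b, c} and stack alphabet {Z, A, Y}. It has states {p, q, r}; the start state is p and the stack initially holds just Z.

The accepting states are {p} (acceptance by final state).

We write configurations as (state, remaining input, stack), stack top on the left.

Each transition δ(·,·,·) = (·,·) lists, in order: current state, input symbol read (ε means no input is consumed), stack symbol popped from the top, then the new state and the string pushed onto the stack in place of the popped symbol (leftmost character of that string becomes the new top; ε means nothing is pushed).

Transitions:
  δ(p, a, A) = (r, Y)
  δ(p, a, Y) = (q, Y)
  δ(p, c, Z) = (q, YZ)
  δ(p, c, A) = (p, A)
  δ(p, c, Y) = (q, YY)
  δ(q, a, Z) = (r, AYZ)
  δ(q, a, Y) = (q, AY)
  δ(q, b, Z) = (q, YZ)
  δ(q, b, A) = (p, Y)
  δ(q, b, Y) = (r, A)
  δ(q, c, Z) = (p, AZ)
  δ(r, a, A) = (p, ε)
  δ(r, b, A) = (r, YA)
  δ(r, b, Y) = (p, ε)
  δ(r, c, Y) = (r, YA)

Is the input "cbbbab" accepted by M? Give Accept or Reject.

(p, cbbbab, Z)
  read c, top Z: go to q, push YZ → (q, bbbab, YZ)
  read b, top Y: go to r, push A → (r, bbab, AZ)
  read b, top A: go to r, push YA → (r, bab, YAZ)
  read b, top Y: go to p, push ε → (p, ab, AZ)
  read a, top A: go to r, push Y → (r, b, YZ)
  read b, top Y: go to p, push ε → (p, ε, Z)
All input consumed; state p ∈ F.

Accept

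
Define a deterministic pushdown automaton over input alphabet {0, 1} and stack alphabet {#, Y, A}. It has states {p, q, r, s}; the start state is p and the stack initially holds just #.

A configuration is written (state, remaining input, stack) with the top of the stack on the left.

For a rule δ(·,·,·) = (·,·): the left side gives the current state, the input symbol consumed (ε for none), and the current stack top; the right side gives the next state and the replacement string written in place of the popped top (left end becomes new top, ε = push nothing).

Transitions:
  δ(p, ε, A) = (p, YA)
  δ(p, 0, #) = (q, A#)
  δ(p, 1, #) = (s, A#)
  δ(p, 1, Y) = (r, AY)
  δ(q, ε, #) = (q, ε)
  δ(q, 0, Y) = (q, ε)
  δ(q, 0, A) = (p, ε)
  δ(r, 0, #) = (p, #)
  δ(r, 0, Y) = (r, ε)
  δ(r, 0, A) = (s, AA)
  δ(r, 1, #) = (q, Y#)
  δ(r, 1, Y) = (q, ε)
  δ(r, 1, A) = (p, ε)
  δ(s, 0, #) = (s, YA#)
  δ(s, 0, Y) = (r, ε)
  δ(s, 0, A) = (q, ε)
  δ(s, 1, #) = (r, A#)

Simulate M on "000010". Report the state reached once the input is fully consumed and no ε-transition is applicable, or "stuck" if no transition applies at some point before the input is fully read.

q

(p, 000010, #)
  read 0, top #: go to q, push A# → (q, 00010, A#)
  read 0, top A: go to p, push ε → (p, 0010, #)
  read 0, top #: go to q, push A# → (q, 010, A#)
  read 0, top A: go to p, push ε → (p, 10, #)
  read 1, top #: go to s, push A# → (s, 0, A#)
  read 0, top A: go to q, push ε → (q, ε, #)
  ε-move, top #: go to q, push ε → (q, ε, ε)
All input consumed; M is in state q.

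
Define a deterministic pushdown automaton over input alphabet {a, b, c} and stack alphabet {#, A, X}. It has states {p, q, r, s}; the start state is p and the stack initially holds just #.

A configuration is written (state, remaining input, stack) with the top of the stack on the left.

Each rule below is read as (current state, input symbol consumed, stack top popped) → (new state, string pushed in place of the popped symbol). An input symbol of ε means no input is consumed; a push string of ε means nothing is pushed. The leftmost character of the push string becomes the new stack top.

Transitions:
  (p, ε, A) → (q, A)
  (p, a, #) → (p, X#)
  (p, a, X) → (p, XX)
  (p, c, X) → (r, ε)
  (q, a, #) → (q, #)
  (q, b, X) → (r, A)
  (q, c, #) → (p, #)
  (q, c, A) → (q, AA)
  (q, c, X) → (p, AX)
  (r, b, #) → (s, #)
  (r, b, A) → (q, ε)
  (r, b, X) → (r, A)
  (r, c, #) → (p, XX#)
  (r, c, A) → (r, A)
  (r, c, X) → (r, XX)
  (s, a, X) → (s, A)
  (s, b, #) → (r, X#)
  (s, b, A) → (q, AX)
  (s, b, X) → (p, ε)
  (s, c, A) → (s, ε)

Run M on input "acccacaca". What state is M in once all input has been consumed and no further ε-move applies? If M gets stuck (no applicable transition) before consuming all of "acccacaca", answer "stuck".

stuck

(p, acccacaca, #) ⊢ (p, cccacaca, X#) ⊢ (r, ccacaca, #) ⊢ (p, cacaca, XX#) ⊢ (r, acaca, X#)
No transition for (r, a, top X); M blocks with input acaca remaining.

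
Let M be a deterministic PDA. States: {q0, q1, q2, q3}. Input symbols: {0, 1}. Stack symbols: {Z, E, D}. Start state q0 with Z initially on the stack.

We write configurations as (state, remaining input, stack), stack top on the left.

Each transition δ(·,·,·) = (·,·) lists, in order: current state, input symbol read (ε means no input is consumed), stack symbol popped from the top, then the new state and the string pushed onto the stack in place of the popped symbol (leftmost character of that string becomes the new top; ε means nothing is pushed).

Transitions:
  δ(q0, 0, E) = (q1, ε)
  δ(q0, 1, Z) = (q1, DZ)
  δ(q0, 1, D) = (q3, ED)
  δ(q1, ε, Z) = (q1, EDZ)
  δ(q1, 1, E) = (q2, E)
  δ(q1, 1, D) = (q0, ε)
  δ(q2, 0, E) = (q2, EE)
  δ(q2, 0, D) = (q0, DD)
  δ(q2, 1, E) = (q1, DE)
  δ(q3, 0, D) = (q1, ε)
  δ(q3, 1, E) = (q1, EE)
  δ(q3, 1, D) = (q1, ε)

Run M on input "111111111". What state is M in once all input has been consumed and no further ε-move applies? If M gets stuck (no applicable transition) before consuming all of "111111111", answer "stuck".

q1

(q0, 111111111, Z) ⊢ (q1, 11111111, DZ) ⊢ (q0, 1111111, Z) ⊢ (q1, 111111, DZ) ⊢ (q0, 11111, Z) ⊢ (q1, 1111, DZ) ⊢ (q0, 111, Z) ⊢ (q1, 11, DZ) ⊢ (q0, 1, Z) ⊢ (q1, ε, DZ)
All input consumed; M is in state q1.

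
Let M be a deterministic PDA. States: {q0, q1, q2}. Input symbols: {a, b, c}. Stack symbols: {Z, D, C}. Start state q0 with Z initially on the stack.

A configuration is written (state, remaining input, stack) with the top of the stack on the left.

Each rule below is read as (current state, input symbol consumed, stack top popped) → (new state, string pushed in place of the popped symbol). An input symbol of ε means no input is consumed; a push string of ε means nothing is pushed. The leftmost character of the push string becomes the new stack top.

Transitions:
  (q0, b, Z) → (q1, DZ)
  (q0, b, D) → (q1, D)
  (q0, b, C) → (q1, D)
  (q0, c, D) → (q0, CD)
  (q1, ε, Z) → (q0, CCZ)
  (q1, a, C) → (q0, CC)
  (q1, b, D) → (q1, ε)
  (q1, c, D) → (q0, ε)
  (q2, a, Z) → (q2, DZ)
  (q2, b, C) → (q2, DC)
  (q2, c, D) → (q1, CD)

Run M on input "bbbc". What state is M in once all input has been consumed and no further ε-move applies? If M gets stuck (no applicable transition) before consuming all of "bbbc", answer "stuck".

(q0, bbbc, Z)
  read b, top Z: go to q1, push DZ → (q1, bbc, DZ)
  read b, top D: go to q1, push ε → (q1, bc, Z)
  ε-move, top Z: go to q0, push CCZ → (q0, bc, CCZ)
  read b, top C: go to q1, push D → (q1, c, DCZ)
  read c, top D: go to q0, push ε → (q0, ε, CZ)
All input consumed; M is in state q0.

q0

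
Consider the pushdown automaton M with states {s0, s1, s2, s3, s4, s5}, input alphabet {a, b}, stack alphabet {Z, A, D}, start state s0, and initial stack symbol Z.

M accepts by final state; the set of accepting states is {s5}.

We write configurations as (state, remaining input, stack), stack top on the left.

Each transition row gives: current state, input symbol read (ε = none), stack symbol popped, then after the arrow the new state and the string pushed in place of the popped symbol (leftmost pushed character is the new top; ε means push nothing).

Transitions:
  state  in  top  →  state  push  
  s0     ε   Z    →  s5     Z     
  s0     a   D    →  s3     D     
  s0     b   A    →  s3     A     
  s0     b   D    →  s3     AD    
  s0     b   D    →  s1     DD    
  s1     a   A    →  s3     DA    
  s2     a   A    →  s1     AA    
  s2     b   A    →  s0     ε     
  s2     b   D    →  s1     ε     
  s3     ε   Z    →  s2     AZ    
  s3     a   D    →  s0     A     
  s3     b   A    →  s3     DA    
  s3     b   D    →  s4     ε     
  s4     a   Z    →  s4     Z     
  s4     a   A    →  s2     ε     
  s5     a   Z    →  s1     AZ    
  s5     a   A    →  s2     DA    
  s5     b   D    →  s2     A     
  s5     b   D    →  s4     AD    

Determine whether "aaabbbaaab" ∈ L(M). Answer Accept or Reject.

No computation consumes all input and reaches a final state.

Reject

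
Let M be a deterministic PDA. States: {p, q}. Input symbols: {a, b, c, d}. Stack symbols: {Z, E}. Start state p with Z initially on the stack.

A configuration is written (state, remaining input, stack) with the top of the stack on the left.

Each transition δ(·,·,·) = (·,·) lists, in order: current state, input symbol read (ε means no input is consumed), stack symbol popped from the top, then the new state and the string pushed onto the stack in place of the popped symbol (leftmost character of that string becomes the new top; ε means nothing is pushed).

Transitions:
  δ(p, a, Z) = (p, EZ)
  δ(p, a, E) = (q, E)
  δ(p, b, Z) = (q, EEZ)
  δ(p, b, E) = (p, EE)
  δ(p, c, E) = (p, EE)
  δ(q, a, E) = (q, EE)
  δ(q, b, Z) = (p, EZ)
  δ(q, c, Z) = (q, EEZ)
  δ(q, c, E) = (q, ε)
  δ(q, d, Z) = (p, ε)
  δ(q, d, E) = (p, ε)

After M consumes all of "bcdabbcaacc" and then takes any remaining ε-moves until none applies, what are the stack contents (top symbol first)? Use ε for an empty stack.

EEEZ

(p, bcdabbcaacc, Z)
  read b, top Z: go to q, push EEZ → (q, cdabbcaacc, EEZ)
  read c, top E: go to q, push ε → (q, dabbcaacc, EZ)
  read d, top E: go to p, push ε → (p, abbcaacc, Z)
  read a, top Z: go to p, push EZ → (p, bbcaacc, EZ)
  read b, top E: go to p, push EE → (p, bcaacc, EEZ)
  read b, top E: go to p, push EE → (p, caacc, EEEZ)
  read c, top E: go to p, push EE → (p, aacc, EEEEZ)
  read a, top E: go to q, push E → (q, acc, EEEEZ)
  read a, top E: go to q, push EE → (q, cc, EEEEEZ)
  read c, top E: go to q, push ε → (q, c, EEEEZ)
  read c, top E: go to q, push ε → (q, ε, EEEZ)
All input consumed in state q with stack EEEZ.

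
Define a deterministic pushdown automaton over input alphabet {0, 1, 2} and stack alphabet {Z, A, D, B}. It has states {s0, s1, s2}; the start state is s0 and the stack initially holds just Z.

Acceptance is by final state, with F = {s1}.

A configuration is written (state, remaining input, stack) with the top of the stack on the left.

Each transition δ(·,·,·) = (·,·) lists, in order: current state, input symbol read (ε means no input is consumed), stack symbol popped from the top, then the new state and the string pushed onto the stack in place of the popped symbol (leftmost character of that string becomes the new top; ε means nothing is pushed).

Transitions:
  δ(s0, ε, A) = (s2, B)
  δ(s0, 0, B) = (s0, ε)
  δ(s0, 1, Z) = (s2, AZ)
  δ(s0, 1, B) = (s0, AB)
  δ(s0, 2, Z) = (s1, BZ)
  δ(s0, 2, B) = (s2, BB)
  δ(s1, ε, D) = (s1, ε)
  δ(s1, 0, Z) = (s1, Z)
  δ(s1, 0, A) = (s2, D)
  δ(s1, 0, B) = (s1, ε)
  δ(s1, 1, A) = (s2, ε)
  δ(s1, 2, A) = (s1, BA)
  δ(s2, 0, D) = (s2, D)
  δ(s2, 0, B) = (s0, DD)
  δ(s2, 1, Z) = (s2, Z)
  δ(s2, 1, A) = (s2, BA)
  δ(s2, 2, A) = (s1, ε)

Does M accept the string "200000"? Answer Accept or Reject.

(s0, 200000, Z)
  read 2, top Z: go to s1, push BZ → (s1, 00000, BZ)
  read 0, top B: go to s1, push ε → (s1, 0000, Z)
  read 0, top Z: go to s1, push Z → (s1, 000, Z)
  read 0, top Z: go to s1, push Z → (s1, 00, Z)
  read 0, top Z: go to s1, push Z → (s1, 0, Z)
  read 0, top Z: go to s1, push Z → (s1, ε, Z)
All input consumed; state s1 ∈ F.

Accept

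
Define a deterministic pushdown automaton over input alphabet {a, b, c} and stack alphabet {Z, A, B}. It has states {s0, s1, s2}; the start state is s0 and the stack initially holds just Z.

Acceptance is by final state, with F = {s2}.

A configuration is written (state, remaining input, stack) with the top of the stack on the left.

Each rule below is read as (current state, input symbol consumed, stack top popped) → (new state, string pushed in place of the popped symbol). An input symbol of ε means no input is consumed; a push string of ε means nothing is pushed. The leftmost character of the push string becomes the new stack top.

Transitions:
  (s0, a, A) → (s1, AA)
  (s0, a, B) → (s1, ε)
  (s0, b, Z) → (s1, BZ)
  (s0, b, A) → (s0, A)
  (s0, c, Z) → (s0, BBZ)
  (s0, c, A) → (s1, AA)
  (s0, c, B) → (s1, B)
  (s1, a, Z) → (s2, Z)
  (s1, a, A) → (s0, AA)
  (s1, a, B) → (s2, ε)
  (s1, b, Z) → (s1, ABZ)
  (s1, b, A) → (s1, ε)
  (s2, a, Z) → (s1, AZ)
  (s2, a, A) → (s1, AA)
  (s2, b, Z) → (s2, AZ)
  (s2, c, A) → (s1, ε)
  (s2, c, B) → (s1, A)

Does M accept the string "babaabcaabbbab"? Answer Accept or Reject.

(s0, babaabcaabbbab, Z)
  read b, top Z: go to s1, push BZ → (s1, abaabcaabbbab, BZ)
  read a, top B: go to s2, push ε → (s2, baabcaabbbab, Z)
  read b, top Z: go to s2, push AZ → (s2, aabcaabbbab, AZ)
  read a, top A: go to s1, push AA → (s1, abcaabbbab, AAZ)
  read a, top A: go to s0, push AA → (s0, bcaabbbab, AAAZ)
  read b, top A: go to s0, push A → (s0, caabbbab, AAAZ)
  read c, top A: go to s1, push AA → (s1, aabbbab, AAAAZ)
  read a, top A: go to s0, push AA → (s0, abbbab, AAAAAZ)
  read a, top A: go to s1, push AA → (s1, bbbab, AAAAAAZ)
  read b, top A: go to s1, push ε → (s1, bbab, AAAAAZ)
  read b, top A: go to s1, push ε → (s1, bab, AAAAZ)
  read b, top A: go to s1, push ε → (s1, ab, AAAZ)
  read a, top A: go to s0, push AA → (s0, b, AAAAZ)
  read b, top A: go to s0, push A → (s0, ε, AAAAZ)
All input consumed; state s0 ∉ F and no further ε-move applies.

Reject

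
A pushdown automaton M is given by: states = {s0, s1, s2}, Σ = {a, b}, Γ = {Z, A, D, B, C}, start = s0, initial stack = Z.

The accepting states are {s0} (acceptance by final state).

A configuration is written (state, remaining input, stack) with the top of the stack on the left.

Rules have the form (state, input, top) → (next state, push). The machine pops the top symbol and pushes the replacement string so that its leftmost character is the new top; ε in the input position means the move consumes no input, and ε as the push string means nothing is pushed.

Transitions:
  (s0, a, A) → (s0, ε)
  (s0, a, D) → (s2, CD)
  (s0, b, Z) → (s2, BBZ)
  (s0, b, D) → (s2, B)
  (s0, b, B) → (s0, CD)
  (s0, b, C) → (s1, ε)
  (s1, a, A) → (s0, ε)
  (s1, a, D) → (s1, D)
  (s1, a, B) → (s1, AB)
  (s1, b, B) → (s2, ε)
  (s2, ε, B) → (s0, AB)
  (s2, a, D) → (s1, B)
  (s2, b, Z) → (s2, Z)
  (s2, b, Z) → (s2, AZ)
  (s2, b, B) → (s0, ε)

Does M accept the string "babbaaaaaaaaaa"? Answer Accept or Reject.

Reject

No computation consumes all input and reaches a final state.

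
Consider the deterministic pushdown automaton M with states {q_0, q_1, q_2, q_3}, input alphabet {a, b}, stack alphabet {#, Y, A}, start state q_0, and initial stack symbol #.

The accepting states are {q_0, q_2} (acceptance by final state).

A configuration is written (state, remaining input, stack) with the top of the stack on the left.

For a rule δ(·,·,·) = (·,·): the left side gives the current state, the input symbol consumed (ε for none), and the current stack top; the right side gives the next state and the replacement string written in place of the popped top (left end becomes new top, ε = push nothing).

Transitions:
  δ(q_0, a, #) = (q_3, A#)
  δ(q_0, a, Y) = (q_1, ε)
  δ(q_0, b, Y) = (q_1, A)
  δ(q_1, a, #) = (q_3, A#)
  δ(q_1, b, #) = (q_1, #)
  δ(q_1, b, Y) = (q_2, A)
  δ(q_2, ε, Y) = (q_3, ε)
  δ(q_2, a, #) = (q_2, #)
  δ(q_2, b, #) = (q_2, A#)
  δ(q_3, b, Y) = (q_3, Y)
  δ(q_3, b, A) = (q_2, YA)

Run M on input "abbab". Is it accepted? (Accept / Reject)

(q_0, abbab, #) ⊢ (q_3, bbab, A#) ⊢ (q_2, bab, YA#) ⊢ (q_3, bab, A#) ⊢ (q_2, ab, YA#) ⊢ (q_3, ab, A#)
No transition applies at (q_3, ab, A#); input not fully consumed.

Reject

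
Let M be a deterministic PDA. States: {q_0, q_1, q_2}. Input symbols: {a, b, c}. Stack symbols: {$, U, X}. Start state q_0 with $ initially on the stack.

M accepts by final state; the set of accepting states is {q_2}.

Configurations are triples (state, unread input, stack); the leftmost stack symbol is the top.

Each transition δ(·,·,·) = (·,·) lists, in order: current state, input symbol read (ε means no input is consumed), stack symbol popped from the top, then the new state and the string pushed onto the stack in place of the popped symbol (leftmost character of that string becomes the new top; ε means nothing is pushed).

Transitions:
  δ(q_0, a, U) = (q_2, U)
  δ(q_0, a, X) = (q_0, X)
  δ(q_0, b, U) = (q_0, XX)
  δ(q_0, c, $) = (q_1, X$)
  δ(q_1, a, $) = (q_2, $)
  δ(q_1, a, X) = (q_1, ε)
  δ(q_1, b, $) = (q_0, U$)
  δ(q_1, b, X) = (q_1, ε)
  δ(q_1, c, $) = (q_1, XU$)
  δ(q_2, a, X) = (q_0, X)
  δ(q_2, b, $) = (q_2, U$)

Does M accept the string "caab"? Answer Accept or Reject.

(q_0, caab, $)
  read c, top $: go to q_1, push X$ → (q_1, aab, X$)
  read a, top X: go to q_1, push ε → (q_1, ab, $)
  read a, top $: go to q_2, push $ → (q_2, b, $)
  read b, top $: go to q_2, push U$ → (q_2, ε, U$)
All input consumed; state q_2 ∈ F.

Accept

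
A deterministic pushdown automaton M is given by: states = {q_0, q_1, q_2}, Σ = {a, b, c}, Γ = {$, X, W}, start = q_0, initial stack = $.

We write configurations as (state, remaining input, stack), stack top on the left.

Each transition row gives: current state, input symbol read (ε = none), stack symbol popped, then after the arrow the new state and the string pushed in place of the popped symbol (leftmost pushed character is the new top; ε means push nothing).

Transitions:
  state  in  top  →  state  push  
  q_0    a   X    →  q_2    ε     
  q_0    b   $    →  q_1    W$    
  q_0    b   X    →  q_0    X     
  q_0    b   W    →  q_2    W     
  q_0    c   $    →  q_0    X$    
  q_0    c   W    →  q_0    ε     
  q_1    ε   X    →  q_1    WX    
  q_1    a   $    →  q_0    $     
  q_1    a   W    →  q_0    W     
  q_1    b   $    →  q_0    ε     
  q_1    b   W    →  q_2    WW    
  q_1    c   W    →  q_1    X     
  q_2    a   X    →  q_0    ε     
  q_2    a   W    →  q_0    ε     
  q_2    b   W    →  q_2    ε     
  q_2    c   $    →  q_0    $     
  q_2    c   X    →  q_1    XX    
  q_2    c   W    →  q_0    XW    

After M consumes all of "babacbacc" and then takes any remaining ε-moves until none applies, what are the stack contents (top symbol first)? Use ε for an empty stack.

(q_0, babacbacc, $) ⊢ (q_1, abacbacc, W$) ⊢ (q_0, bacbacc, W$) ⊢ (q_2, acbacc, W$) ⊢ (q_0, cbacc, $) ⊢ (q_0, bacc, X$) ⊢ (q_0, acc, X$) ⊢ (q_2, cc, $) ⊢ (q_0, c, $) ⊢ (q_0, ε, X$)
All input consumed in state q_0 with stack X$.

X$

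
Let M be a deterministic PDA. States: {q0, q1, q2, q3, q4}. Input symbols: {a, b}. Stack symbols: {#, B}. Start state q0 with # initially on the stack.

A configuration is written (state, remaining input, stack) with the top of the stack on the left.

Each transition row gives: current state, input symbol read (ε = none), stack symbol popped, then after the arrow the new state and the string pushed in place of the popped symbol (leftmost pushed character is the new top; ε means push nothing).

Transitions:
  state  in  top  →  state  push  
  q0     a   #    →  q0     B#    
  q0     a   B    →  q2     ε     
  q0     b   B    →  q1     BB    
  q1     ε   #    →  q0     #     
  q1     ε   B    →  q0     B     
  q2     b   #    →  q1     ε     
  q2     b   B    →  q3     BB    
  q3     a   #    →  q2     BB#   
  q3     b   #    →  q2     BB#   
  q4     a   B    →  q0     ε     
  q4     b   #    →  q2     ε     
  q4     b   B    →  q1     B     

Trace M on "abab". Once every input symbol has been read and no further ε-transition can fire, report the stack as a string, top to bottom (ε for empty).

(q0, abab, #) ⊢ (q0, bab, B#) ⊢ (q1, ab, BB#) ⊢ (q0, ab, BB#) ⊢ (q2, b, B#) ⊢ (q3, ε, BB#)
All input consumed in state q3 with stack BB#.

BB#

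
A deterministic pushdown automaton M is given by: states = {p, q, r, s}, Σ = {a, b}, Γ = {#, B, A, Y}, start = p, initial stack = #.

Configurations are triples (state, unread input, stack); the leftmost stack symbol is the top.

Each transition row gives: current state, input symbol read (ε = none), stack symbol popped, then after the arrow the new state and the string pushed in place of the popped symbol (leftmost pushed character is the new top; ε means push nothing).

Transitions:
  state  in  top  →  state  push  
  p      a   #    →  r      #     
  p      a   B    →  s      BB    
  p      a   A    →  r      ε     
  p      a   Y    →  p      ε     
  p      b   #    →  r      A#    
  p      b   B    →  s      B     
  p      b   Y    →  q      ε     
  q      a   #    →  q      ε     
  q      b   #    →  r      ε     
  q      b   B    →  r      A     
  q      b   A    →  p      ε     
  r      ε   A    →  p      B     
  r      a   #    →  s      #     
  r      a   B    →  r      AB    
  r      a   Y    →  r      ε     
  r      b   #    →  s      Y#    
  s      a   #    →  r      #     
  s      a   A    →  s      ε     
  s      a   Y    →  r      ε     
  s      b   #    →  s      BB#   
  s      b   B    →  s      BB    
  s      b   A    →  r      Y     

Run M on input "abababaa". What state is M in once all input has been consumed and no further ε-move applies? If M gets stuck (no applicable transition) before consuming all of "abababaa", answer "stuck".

(p, abababaa, #)
  read a, top #: go to r, push # → (r, bababaa, #)
  read b, top #: go to s, push Y# → (s, ababaa, Y#)
  read a, top Y: go to r, push ε → (r, babaa, #)
  read b, top #: go to s, push Y# → (s, abaa, Y#)
  read a, top Y: go to r, push ε → (r, baa, #)
  read b, top #: go to s, push Y# → (s, aa, Y#)
  read a, top Y: go to r, push ε → (r, a, #)
  read a, top #: go to s, push # → (s, ε, #)
All input consumed; M is in state s.

s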